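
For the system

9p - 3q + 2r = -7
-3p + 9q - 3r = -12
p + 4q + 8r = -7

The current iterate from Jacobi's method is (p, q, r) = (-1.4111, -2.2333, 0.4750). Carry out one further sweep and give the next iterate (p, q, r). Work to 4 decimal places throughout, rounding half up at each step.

One sweep:
  p = (-7 - (-3)·-2.2333 - (2)·0.4750) / (9) = -1.6278
  q = (-12 - (-3)·-1.4111 - (-3)·0.4750) / (9) = -1.6454
  r = (-7 - (1)·-1.4111 - (4)·-2.2333) / (8) = 0.4180

(-1.6278, -1.6454, 0.4180)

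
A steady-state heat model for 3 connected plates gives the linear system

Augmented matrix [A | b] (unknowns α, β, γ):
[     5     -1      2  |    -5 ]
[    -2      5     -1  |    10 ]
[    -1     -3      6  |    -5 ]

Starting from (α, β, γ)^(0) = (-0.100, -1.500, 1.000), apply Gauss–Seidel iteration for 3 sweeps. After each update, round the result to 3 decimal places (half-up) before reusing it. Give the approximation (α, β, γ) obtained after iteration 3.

(-0.630, 1.734, -0.071)

Iteration 1:
  α = (-5 - (-1)·-1.500 - (2)·1.000) / (5) = -1.700
  β = (10 - (-2)·-1.700 - (-1)·1.000) / (5) = 1.520
  γ = (-5 - (-1)·-1.700 - (-3)·1.520) / (6) = -0.357
Iteration 2:
  α = (-5 - (-1)·1.520 - (2)·-0.357) / (5) = -0.553
  β = (10 - (-2)·-0.553 - (-1)·-0.357) / (5) = 1.707
  γ = (-5 - (-1)·-0.553 - (-3)·1.707) / (6) = -0.072
Iteration 3:
  α = (-5 - (-1)·1.707 - (2)·-0.072) / (5) = -0.630
  β = (10 - (-2)·-0.630 - (-1)·-0.072) / (5) = 1.734
  γ = (-5 - (-1)·-0.630 - (-3)·1.734) / (6) = -0.071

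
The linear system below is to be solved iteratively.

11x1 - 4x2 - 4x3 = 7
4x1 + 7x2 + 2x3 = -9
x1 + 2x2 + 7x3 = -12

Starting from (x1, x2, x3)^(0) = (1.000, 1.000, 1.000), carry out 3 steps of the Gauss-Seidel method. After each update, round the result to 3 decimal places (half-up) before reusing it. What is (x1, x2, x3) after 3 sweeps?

(-0.095, -0.814, -1.468)

Iteration 1:
  x1 = (7 - (-4)·1.000 - (-4)·1.000) / (11) = 1.364
  x2 = (-9 - (4)·1.364 - (2)·1.000) / (7) = -2.351
  x3 = (-12 - (1)·1.364 - (2)·-2.351) / (7) = -1.237
Iteration 2:
  x1 = (7 - (-4)·-2.351 - (-4)·-1.237) / (11) = -0.668
  x2 = (-9 - (4)·-0.668 - (2)·-1.237) / (7) = -0.551
  x3 = (-12 - (1)·-0.668 - (2)·-0.551) / (7) = -1.461
Iteration 3:
  x1 = (7 - (-4)·-0.551 - (-4)·-1.461) / (11) = -0.095
  x2 = (-9 - (4)·-0.095 - (2)·-1.461) / (7) = -0.814
  x3 = (-12 - (1)·-0.095 - (2)·-0.814) / (7) = -1.468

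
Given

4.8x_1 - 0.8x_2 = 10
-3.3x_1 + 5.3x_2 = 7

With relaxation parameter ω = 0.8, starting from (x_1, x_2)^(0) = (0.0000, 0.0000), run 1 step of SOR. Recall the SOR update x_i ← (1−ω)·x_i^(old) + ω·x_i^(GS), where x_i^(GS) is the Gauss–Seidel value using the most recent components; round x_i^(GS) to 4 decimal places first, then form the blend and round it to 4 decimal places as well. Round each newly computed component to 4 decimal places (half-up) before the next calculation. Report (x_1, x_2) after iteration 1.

Iteration 1:
  x_1: GS value = (10 - (-0.8)·0.0000) / (4.8) = 2.0833;  x_1 ← (1−ω)·0.0000 + ω·2.0833 = 1.6666
  x_2: GS value = (7 - (-3.3)·1.6666) / (5.3) = 2.3584;  x_2 ← (1−ω)·0.0000 + ω·2.3584 = 1.8867

(1.6666, 1.8867)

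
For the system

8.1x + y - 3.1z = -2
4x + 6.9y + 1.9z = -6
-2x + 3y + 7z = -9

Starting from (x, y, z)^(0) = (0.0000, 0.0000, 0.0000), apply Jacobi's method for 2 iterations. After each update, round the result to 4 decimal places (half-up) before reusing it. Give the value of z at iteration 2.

-0.9836

Iteration 1:
  x = (-2 - (1)·0.0000 - (-3.1)·0.0000) / (8.1) = -0.2469
  y = (-6 - (4)·0.0000 - (1.9)·0.0000) / (6.9) = -0.8696
  z = (-9 - (-2)·0.0000 - (3)·0.0000) / (7) = -1.2857
Iteration 2:
  x = (-2 - (1)·-0.8696 - (-3.1)·-1.2857) / (8.1) = -0.6316
  y = (-6 - (4)·-0.2469 - (1.9)·-1.2857) / (6.9) = -0.3724
  z = (-9 - (-2)·-0.2469 - (3)·-0.8696) / (7) = -0.9836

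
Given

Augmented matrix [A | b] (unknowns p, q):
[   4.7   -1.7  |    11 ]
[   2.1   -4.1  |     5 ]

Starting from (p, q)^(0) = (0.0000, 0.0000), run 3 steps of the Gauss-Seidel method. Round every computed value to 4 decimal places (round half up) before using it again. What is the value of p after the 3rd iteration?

2.3315

Iteration 1:
  p = (11 - (-1.7)·0.0000) / (4.7) = 2.3404
  q = (5 - (2.1)·2.3404) / (-4.1) = -0.0208
Iteration 2:
  p = (11 - (-1.7)·-0.0208) / (4.7) = 2.3329
  q = (5 - (2.1)·2.3329) / (-4.1) = -0.0246
Iteration 3:
  p = (11 - (-1.7)·-0.0246) / (4.7) = 2.3315
  q = (5 - (2.1)·2.3315) / (-4.1) = -0.0253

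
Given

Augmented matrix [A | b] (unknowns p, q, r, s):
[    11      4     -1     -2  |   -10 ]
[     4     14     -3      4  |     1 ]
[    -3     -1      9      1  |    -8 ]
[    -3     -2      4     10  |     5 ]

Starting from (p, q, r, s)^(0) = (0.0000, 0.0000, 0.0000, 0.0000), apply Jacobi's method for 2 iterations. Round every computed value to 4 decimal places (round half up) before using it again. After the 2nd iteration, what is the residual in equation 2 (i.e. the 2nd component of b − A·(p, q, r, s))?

-1.3761

Iteration 1:
  p = (-10 - (4)·0.0000 - (-1)·0.0000 - (-2)·0.0000) / (11) = -0.9091
  q = (1 - (4)·0.0000 - (-3)·0.0000 - (4)·0.0000) / (14) = 0.0714
  r = (-8 - (-3)·0.0000 - (-1)·0.0000 - (1)·0.0000) / (9) = -0.8889
  s = (5 - (-3)·0.0000 - (-2)·0.0000 - (4)·0.0000) / (10) = 0.5000
Iteration 2:
  p = (-10 - (4)·0.0714 - (-1)·-0.8889 - (-2)·0.5000) / (11) = -0.9250
  q = (1 - (4)·-0.9091 - (-3)·-0.8889 - (4)·0.5000) / (14) = -0.0022
  r = (-8 - (-3)·-0.9091 - (-1)·0.0714 - (1)·0.5000) / (9) = -1.2395
  s = (5 - (-3)·-0.9091 - (-2)·0.0714 - (4)·-0.8889) / (10) = 0.5971
Residual b − A·x = (0.1385, -1.3761, -0.2188, 1.2076)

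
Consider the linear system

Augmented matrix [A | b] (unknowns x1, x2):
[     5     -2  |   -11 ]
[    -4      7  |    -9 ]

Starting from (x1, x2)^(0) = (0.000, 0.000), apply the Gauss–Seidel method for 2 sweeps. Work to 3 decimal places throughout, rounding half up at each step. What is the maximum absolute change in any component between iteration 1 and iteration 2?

Iteration 1:
  x1 = (-11 - (-2)·0.000) / (5) = -2.200
  x2 = (-9 - (-4)·-2.200) / (7) = -2.543
Iteration 2:
  x1 = (-11 - (-2)·-2.543) / (5) = -3.217
  x2 = (-9 - (-4)·-3.217) / (7) = -3.124
Change: (-1.017, -0.581) → max |·| = 1.017

1.017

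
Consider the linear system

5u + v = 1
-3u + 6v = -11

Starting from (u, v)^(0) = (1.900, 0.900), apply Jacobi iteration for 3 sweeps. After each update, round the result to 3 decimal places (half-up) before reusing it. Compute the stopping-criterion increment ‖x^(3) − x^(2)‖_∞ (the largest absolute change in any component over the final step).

0.188

Iteration 1:
  u = (1 - (1)·0.900) / (5) = 0.020
  v = (-11 - (-3)·1.900) / (6) = -0.883
Iteration 2:
  u = (1 - (1)·-0.883) / (5) = 0.377
  v = (-11 - (-3)·0.020) / (6) = -1.823
Iteration 3:
  u = (1 - (1)·-1.823) / (5) = 0.565
  v = (-11 - (-3)·0.377) / (6) = -1.645
Change: (0.188, 0.178) → max |·| = 0.188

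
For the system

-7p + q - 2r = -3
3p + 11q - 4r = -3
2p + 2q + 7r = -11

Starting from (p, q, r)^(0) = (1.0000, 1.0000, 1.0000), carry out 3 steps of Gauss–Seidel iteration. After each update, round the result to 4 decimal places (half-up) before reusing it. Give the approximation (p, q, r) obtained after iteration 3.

Iteration 1:
  p = (-3 - (1)·1.0000 - (-2)·1.0000) / (-7) = 0.2857
  q = (-3 - (3)·0.2857 - (-4)·1.0000) / (11) = 0.0130
  r = (-11 - (2)·0.2857 - (2)·0.0130) / (7) = -1.6568
Iteration 2:
  p = (-3 - (1)·0.0130 - (-2)·-1.6568) / (-7) = 0.9038
  q = (-3 - (3)·0.9038 - (-4)·-1.6568) / (11) = -1.1217
  r = (-11 - (2)·0.9038 - (2)·-1.1217) / (7) = -1.5092
Iteration 3:
  p = (-3 - (1)·-1.1217 - (-2)·-1.5092) / (-7) = 0.6995
  q = (-3 - (3)·0.6995 - (-4)·-1.5092) / (11) = -1.0123
  r = (-11 - (2)·0.6995 - (2)·-1.0123) / (7) = -1.4821

(0.6995, -1.0123, -1.4821)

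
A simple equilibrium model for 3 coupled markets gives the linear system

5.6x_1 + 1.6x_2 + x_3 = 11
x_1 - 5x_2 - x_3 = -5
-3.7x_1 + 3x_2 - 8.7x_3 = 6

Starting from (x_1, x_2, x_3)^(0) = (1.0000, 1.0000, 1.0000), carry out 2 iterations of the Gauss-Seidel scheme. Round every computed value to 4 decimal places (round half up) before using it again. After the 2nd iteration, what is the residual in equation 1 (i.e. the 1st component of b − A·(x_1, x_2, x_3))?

Iteration 1:
  x_1 = (11 - (1.6)·1.0000 - (1)·1.0000) / (5.6) = 1.5000
  x_2 = (-5 - (1)·1.5000 - (-1)·1.0000) / (-5) = 1.1000
  x_3 = (6 - (-3.7)·1.5000 - (3)·1.1000) / (-8.7) = -0.9483
Iteration 2:
  x_1 = (11 - (1.6)·1.1000 - (1)·-0.9483) / (5.6) = 1.8193
  x_2 = (-5 - (1)·1.8193 - (-1)·-0.9483) / (-5) = 1.5535
  x_3 = (6 - (-3.7)·1.8193 - (3)·1.5535) / (-8.7) = -0.9277
Residual b − A·x = (-0.7460, 0.0205, -0.0001)

-0.7460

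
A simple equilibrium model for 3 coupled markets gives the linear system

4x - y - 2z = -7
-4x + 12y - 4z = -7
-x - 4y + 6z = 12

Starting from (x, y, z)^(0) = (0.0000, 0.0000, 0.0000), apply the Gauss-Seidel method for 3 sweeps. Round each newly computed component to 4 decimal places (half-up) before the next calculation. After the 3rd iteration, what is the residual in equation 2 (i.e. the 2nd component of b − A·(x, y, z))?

0.6004

Iteration 1:
  x = (-7 - (-1)·0.0000 - (-2)·0.0000) / (4) = -1.7500
  y = (-7 - (-4)·-1.7500 - (-4)·0.0000) / (12) = -1.1667
  z = (12 - (-1)·-1.7500 - (-4)·-1.1667) / (6) = 0.9305
Iteration 2:
  x = (-7 - (-1)·-1.1667 - (-2)·0.9305) / (4) = -1.5764
  y = (-7 - (-4)·-1.5764 - (-4)·0.9305) / (12) = -0.7986
  z = (12 - (-1)·-1.5764 - (-4)·-0.7986) / (6) = 1.2049
Iteration 3:
  x = (-7 - (-1)·-0.7986 - (-2)·1.2049) / (4) = -1.3472
  y = (-7 - (-4)·-1.3472 - (-4)·1.2049) / (12) = -0.6308
  z = (12 - (-1)·-1.3472 - (-4)·-0.6308) / (6) = 1.3549
Residual b − A·x = (0.4678, 0.6004, 0.0002)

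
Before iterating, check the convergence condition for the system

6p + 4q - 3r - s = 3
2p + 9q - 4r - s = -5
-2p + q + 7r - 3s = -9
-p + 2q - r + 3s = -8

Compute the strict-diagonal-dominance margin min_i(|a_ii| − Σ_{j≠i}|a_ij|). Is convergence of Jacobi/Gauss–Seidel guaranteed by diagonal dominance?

-2

row 1: |6| − (4+3+1) = -2
row 2: |9| − (2+4+1) = 2
row 3: |7| − (2+1+3) = 1
row 4: |3| − (1+2+1) = -1
minimum over rows = -2 → not strictly diagonally dominant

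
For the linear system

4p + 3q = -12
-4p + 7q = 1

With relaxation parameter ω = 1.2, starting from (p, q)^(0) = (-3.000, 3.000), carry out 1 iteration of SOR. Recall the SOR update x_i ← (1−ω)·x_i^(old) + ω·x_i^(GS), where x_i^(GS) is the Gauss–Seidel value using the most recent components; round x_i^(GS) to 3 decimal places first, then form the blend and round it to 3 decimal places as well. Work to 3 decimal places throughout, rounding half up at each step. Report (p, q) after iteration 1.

(-5.700, -4.337)

Iteration 1:
  p: GS value = (-12 - (3)·3.000) / (4) = -5.250;  p ← (1−ω)·-3.000 + ω·-5.250 = -5.700
  q: GS value = (1 - (-4)·-5.700) / (7) = -3.114;  q ← (1−ω)·3.000 + ω·-3.114 = -4.337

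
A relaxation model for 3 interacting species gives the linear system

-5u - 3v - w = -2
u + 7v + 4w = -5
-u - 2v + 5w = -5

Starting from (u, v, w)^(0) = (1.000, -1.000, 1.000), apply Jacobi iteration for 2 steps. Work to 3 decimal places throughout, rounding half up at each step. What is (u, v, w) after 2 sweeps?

Iteration 1:
  u = (-2 - (-3)·-1.000 - (-1)·1.000) / (-5) = 0.800
  v = (-5 - (1)·1.000 - (4)·1.000) / (7) = -1.429
  w = (-5 - (-1)·1.000 - (-2)·-1.000) / (5) = -1.200
Iteration 2:
  u = (-2 - (-3)·-1.429 - (-1)·-1.200) / (-5) = 1.497
  v = (-5 - (1)·0.800 - (4)·-1.200) / (7) = -0.143
  w = (-5 - (-1)·0.800 - (-2)·-1.429) / (5) = -1.412

(1.497, -0.143, -1.412)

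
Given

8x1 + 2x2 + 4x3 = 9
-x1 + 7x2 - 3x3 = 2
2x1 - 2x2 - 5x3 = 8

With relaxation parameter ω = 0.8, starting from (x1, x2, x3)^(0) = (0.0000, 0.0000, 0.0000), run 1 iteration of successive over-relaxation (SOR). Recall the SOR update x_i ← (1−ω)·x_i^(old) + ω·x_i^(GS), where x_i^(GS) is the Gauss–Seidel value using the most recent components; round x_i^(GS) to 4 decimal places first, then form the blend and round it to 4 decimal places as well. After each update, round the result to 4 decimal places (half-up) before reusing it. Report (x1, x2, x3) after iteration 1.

(0.9000, 0.3314, -1.0981)

Iteration 1:
  x1: GS value = (9 - (2)·0.0000 - (4)·0.0000) / (8) = 1.1250;  x1 ← (1−ω)·0.0000 + ω·1.1250 = 0.9000
  x2: GS value = (2 - (-1)·0.9000 - (-3)·0.0000) / (7) = 0.4143;  x2 ← (1−ω)·0.0000 + ω·0.4143 = 0.3314
  x3: GS value = (8 - (2)·0.9000 - (-2)·0.3314) / (-5) = -1.3726;  x3 ← (1−ω)·0.0000 + ω·-1.3726 = -1.0981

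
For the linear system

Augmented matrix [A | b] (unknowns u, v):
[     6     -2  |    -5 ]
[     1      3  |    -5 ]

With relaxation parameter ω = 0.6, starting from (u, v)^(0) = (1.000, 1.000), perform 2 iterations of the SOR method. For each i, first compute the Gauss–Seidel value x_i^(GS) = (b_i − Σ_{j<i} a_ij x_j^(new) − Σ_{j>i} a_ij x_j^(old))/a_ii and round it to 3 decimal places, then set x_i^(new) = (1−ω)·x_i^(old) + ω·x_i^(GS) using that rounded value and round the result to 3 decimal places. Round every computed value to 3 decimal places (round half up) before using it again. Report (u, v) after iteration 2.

(-0.584, -1.131)

Iteration 1:
  u: GS value = (-5 - (-2)·1.000) / (6) = -0.500;  u ← (1−ω)·1.000 + ω·-0.500 = 0.100
  v: GS value = (-5 - (1)·0.100) / (3) = -1.700;  v ← (1−ω)·1.000 + ω·-1.700 = -0.620
Iteration 2:
  u: GS value = (-5 - (-2)·-0.620) / (6) = -1.040;  u ← (1−ω)·0.100 + ω·-1.040 = -0.584
  v: GS value = (-5 - (1)·-0.584) / (3) = -1.472;  v ← (1−ω)·-0.620 + ω·-1.472 = -1.131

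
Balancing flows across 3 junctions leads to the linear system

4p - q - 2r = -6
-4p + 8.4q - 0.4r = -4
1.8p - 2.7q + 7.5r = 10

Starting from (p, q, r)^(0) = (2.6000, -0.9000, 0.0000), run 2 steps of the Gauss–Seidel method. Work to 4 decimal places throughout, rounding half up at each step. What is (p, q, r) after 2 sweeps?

Iteration 1:
  p = (-6 - (-1)·-0.9000 - (-2)·0.0000) / (4) = -1.7250
  q = (-4 - (-4)·-1.7250 - (-0.4)·0.0000) / (8.4) = -1.2976
  r = (10 - (1.8)·-1.7250 - (-2.7)·-1.2976) / (7.5) = 1.2802
Iteration 2:
  p = (-6 - (-1)·-1.2976 - (-2)·1.2802) / (4) = -1.1843
  q = (-4 - (-4)·-1.1843 - (-0.4)·1.2802) / (8.4) = -0.9792
  r = (10 - (1.8)·-1.1843 - (-2.7)·-0.9792) / (7.5) = 1.2651

(-1.1843, -0.9792, 1.2651)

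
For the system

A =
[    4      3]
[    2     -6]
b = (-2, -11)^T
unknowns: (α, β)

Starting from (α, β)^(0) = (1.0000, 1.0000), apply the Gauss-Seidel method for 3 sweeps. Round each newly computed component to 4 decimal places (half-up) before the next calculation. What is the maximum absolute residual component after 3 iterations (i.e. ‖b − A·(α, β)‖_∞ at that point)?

0.0779

Iteration 1:
  α = (-2 - (3)·1.0000) / (4) = -1.2500
  β = (-11 - (2)·-1.2500) / (-6) = 1.4167
Iteration 2:
  α = (-2 - (3)·1.4167) / (4) = -1.5625
  β = (-11 - (2)·-1.5625) / (-6) = 1.3125
Iteration 3:
  α = (-2 - (3)·1.3125) / (4) = -1.4844
  β = (-11 - (2)·-1.4844) / (-6) = 1.3385
Residual b − A·x = (-0.0779, -0.0002); ∞-norm = 0.0779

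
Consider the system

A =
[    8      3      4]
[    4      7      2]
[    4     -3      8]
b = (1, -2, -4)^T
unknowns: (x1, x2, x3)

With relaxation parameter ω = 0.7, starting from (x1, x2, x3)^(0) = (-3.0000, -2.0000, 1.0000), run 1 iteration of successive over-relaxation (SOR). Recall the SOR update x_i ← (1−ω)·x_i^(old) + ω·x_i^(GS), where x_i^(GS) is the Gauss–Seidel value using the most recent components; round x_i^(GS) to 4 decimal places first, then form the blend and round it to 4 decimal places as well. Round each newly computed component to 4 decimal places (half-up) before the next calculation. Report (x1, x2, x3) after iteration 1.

Iteration 1:
  x1: GS value = (1 - (3)·-2.0000 - (4)·1.0000) / (8) = 0.3750;  x1 ← (1−ω)·-3.0000 + ω·0.3750 = -0.6375
  x2: GS value = (-2 - (4)·-0.6375 - (2)·1.0000) / (7) = -0.2071;  x2 ← (1−ω)·-2.0000 + ω·-0.2071 = -0.7450
  x3: GS value = (-4 - (4)·-0.6375 - (-3)·-0.7450) / (8) = -0.4606;  x3 ← (1−ω)·1.0000 + ω·-0.4606 = -0.0224

(-0.6375, -0.7450, -0.0224)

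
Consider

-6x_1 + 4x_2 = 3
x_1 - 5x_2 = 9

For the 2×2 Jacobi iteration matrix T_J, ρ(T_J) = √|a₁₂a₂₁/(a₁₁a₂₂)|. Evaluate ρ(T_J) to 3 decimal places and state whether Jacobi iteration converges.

a₁₂a₂₁/(a₁₁a₂₂) = (4)·(1) / ((-6)·(-5)) = 0.133333
ρ = √|0.133333| = √0.133333 = 0.365
ρ < 1, so Jacobi converges

0.365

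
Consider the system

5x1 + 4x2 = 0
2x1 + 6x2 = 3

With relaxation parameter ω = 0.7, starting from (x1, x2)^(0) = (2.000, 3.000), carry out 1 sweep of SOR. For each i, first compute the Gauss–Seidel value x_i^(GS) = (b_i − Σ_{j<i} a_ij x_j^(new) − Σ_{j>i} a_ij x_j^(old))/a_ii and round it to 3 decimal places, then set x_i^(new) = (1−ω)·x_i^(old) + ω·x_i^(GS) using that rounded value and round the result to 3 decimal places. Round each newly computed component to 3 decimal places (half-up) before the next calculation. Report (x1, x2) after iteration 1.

Iteration 1:
  x1: GS value = (0 - (4)·3.000) / (5) = -2.400;  x1 ← (1−ω)·2.000 + ω·-2.400 = -1.080
  x2: GS value = (3 - (2)·-1.080) / (6) = 0.860;  x2 ← (1−ω)·3.000 + ω·0.860 = 1.502

(-1.080, 1.502)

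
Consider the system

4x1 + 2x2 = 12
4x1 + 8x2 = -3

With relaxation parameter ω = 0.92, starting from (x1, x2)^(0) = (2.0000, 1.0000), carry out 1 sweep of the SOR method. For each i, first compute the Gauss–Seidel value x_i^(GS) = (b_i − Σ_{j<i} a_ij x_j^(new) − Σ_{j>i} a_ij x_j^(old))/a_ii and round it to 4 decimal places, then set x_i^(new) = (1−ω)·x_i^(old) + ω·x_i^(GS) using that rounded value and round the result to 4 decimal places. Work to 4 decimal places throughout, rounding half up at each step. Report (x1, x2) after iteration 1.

(2.4600, -1.3966)

Iteration 1:
  x1: GS value = (12 - (2)·1.0000) / (4) = 2.5000;  x1 ← (1−ω)·2.0000 + ω·2.5000 = 2.4600
  x2: GS value = (-3 - (4)·2.4600) / (8) = -1.6050;  x2 ← (1−ω)·1.0000 + ω·-1.6050 = -1.3966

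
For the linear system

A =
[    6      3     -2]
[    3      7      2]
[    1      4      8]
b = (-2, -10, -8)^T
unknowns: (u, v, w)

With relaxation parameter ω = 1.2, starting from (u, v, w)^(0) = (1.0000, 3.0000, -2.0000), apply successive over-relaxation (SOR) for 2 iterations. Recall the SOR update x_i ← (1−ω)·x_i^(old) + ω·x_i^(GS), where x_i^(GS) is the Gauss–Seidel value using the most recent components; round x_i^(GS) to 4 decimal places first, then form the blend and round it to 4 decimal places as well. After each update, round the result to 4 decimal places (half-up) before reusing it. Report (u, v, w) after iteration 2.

(0.0976, -1.6546, -0.1558)

Iteration 1:
  u: GS value = (-2 - (3)·3.0000 - (-2)·-2.0000) / (6) = -2.5000;  u ← (1−ω)·1.0000 + ω·-2.5000 = -3.2000
  v: GS value = (-10 - (3)·-3.2000 - (2)·-2.0000) / (7) = 0.5143;  v ← (1−ω)·3.0000 + ω·0.5143 = 0.0172
  w: GS value = (-8 - (1)·-3.2000 - (4)·0.0172) / (8) = -0.6086;  w ← (1−ω)·-2.0000 + ω·-0.6086 = -0.3303
Iteration 2:
  u: GS value = (-2 - (3)·0.0172 - (-2)·-0.3303) / (6) = -0.4520;  u ← (1−ω)·-3.2000 + ω·-0.4520 = 0.0976
  v: GS value = (-10 - (3)·0.0976 - (2)·-0.3303) / (7) = -1.3760;  v ← (1−ω)·0.0172 + ω·-1.3760 = -1.6546
  w: GS value = (-8 - (1)·0.0976 - (4)·-1.6546) / (8) = -0.1849;  w ← (1−ω)·-0.3303 + ω·-0.1849 = -0.1558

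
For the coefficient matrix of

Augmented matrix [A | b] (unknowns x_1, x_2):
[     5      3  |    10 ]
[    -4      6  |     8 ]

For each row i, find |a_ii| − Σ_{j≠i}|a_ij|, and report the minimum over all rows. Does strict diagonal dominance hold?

2

row 1: |5| − (3) = 2
row 2: |6| − (4) = 2
minimum over rows = 2 → strictly diagonally dominant (convergence guaranteed)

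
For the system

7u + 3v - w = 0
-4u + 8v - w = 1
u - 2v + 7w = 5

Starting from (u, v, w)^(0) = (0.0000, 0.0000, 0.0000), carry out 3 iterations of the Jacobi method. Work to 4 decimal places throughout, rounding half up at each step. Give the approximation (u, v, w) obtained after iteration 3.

Iteration 1:
  u = (0 - (3)·0.0000 - (-1)·0.0000) / (7) = 0.0000
  v = (1 - (-4)·0.0000 - (-1)·0.0000) / (8) = 0.1250
  w = (5 - (1)·0.0000 - (-2)·0.0000) / (7) = 0.7143
Iteration 2:
  u = (0 - (3)·0.1250 - (-1)·0.7143) / (7) = 0.0485
  v = (1 - (-4)·0.0000 - (-1)·0.7143) / (8) = 0.2143
  w = (5 - (1)·0.0000 - (-2)·0.1250) / (7) = 0.7500
Iteration 3:
  u = (0 - (3)·0.2143 - (-1)·0.7500) / (7) = 0.0153
  v = (1 - (-4)·0.0485 - (-1)·0.7500) / (8) = 0.2430
  w = (5 - (1)·0.0485 - (-2)·0.2143) / (7) = 0.7686

(0.0153, 0.2430, 0.7686)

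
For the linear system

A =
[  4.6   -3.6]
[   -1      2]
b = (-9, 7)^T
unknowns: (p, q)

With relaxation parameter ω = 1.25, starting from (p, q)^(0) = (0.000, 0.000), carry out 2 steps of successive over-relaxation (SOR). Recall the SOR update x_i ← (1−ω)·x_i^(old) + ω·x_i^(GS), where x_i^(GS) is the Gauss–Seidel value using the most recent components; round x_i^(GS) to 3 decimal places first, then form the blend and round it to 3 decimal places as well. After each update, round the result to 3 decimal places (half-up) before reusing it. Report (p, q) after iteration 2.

(0.950, 4.257)

Iteration 1:
  p: GS value = (-9 - (-3.6)·0.000) / (4.6) = -1.957;  p ← (1−ω)·0.000 + ω·-1.957 = -2.446
  q: GS value = (7 - (-1)·-2.446) / (2) = 2.277;  q ← (1−ω)·0.000 + ω·2.277 = 2.846
Iteration 2:
  p: GS value = (-9 - (-3.6)·2.846) / (4.6) = 0.271;  p ← (1−ω)·-2.446 + ω·0.271 = 0.950
  q: GS value = (7 - (-1)·0.950) / (2) = 3.975;  q ← (1−ω)·2.846 + ω·3.975 = 4.257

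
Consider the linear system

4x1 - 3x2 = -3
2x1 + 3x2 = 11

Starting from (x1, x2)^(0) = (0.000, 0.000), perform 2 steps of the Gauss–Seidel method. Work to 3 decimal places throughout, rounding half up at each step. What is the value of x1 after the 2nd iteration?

2.375

Iteration 1:
  x1 = (-3 - (-3)·0.000) / (4) = -0.750
  x2 = (11 - (2)·-0.750) / (3) = 4.167
Iteration 2:
  x1 = (-3 - (-3)·4.167) / (4) = 2.375
  x2 = (11 - (2)·2.375) / (3) = 2.083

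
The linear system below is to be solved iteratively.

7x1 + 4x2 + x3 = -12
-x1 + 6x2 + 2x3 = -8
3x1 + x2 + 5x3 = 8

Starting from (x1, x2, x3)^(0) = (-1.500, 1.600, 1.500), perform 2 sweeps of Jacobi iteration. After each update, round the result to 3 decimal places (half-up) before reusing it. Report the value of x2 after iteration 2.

-2.534

Iteration 1:
  x1 = (-12 - (4)·1.600 - (1)·1.500) / (7) = -2.843
  x2 = (-8 - (-1)·-1.500 - (2)·1.500) / (6) = -2.083
  x3 = (8 - (3)·-1.500 - (1)·1.600) / (5) = 2.180
Iteration 2:
  x1 = (-12 - (4)·-2.083 - (1)·2.180) / (7) = -0.835
  x2 = (-8 - (-1)·-2.843 - (2)·2.180) / (6) = -2.534
  x3 = (8 - (3)·-2.843 - (1)·-2.083) / (5) = 3.722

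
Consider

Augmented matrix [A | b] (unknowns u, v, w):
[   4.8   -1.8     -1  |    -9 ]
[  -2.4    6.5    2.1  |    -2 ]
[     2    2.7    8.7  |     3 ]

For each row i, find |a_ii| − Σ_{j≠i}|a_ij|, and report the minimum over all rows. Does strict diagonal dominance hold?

row 1: |4.8| − (1.8+1) = 2
row 2: |6.5| − (2.4+2.1) = 2
row 3: |8.7| − (2+2.7) = 4
minimum over rows = 2 → strictly diagonally dominant (convergence guaranteed)

2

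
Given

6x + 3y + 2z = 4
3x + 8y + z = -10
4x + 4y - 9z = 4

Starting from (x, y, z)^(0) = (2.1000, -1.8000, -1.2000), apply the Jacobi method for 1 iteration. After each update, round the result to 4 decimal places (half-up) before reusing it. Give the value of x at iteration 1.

1.9667

Iteration 1:
  x = (4 - (3)·-1.8000 - (2)·-1.2000) / (6) = 1.9667
  y = (-10 - (3)·2.1000 - (1)·-1.2000) / (8) = -1.8875
  z = (4 - (4)·2.1000 - (4)·-1.8000) / (-9) = -0.3111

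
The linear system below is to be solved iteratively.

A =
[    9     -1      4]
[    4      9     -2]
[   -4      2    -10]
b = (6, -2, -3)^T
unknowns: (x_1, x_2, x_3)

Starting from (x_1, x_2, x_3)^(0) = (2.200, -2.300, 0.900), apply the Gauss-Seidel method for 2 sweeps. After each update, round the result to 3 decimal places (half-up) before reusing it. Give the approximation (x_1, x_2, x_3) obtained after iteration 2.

(0.535, -0.396, 0.007)

Iteration 1:
  x_1 = (6 - (-1)·-2.300 - (4)·0.900) / (9) = 0.011
  x_2 = (-2 - (4)·0.011 - (-2)·0.900) / (9) = -0.027
  x_3 = (-3 - (-4)·0.011 - (2)·-0.027) / (-10) = 0.290
Iteration 2:
  x_1 = (6 - (-1)·-0.027 - (4)·0.290) / (9) = 0.535
  x_2 = (-2 - (4)·0.535 - (-2)·0.290) / (9) = -0.396
  x_3 = (-3 - (-4)·0.535 - (2)·-0.396) / (-10) = 0.007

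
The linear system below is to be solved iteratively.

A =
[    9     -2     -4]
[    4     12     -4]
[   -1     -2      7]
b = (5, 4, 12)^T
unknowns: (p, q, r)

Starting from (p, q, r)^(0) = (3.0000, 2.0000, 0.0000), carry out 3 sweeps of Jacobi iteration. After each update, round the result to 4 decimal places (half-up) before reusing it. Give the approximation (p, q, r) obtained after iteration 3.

(1.4974, 0.3510, 2.2033)

Iteration 1:
  p = (5 - (-2)·2.0000 - (-4)·0.0000) / (9) = 1.0000
  q = (4 - (4)·3.0000 - (-4)·0.0000) / (12) = -0.6667
  r = (12 - (-1)·3.0000 - (-2)·2.0000) / (7) = 2.7143
Iteration 2:
  p = (5 - (-2)·-0.6667 - (-4)·2.7143) / (9) = 1.6138
  q = (4 - (4)·1.0000 - (-4)·2.7143) / (12) = 0.9048
  r = (12 - (-1)·1.0000 - (-2)·-0.6667) / (7) = 1.6667
Iteration 3:
  p = (5 - (-2)·0.9048 - (-4)·1.6667) / (9) = 1.4974
  q = (4 - (4)·1.6138 - (-4)·1.6667) / (12) = 0.3510
  r = (12 - (-1)·1.6138 - (-2)·0.9048) / (7) = 2.2033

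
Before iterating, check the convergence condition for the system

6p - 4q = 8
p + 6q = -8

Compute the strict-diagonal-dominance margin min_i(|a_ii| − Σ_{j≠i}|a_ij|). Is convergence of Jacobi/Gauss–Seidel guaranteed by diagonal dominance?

row 1: |6| − (4) = 2
row 2: |6| − (1) = 5
minimum over rows = 2 → strictly diagonally dominant (convergence guaranteed)

2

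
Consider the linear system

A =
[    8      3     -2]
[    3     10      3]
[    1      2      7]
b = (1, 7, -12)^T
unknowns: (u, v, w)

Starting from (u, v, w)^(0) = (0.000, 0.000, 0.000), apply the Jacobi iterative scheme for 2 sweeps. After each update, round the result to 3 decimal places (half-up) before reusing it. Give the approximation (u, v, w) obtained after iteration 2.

(-0.566, 1.177, -1.932)

Iteration 1:
  u = (1 - (3)·0.000 - (-2)·0.000) / (8) = 0.125
  v = (7 - (3)·0.000 - (3)·0.000) / (10) = 0.700
  w = (-12 - (1)·0.000 - (2)·0.000) / (7) = -1.714
Iteration 2:
  u = (1 - (3)·0.700 - (-2)·-1.714) / (8) = -0.566
  v = (7 - (3)·0.125 - (3)·-1.714) / (10) = 1.177
  w = (-12 - (1)·0.125 - (2)·0.700) / (7) = -1.932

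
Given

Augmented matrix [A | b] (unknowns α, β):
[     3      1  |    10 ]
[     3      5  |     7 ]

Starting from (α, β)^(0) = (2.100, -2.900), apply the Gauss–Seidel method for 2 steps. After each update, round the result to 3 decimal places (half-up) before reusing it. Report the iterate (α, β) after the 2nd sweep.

Iteration 1:
  α = (10 - (1)·-2.900) / (3) = 4.300
  β = (7 - (3)·4.300) / (5) = -1.180
Iteration 2:
  α = (10 - (1)·-1.180) / (3) = 3.727
  β = (7 - (3)·3.727) / (5) = -0.836

(3.727, -0.836)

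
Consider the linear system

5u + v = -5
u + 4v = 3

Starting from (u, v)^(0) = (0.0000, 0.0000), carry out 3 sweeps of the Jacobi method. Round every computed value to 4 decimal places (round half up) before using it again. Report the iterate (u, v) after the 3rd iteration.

Iteration 1:
  u = (-5 - (1)·0.0000) / (5) = -1.0000
  v = (3 - (1)·0.0000) / (4) = 0.7500
Iteration 2:
  u = (-5 - (1)·0.7500) / (5) = -1.1500
  v = (3 - (1)·-1.0000) / (4) = 1.0000
Iteration 3:
  u = (-5 - (1)·1.0000) / (5) = -1.2000
  v = (3 - (1)·-1.1500) / (4) = 1.0375

(-1.2000, 1.0375)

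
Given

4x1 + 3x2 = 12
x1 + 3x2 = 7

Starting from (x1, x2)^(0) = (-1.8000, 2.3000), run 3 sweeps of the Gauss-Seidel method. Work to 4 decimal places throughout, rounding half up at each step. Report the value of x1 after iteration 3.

1.6422

Iteration 1:
  x1 = (12 - (3)·2.3000) / (4) = 1.2750
  x2 = (7 - (1)·1.2750) / (3) = 1.9083
Iteration 2:
  x1 = (12 - (3)·1.9083) / (4) = 1.5688
  x2 = (7 - (1)·1.5688) / (3) = 1.8104
Iteration 3:
  x1 = (12 - (3)·1.8104) / (4) = 1.6422
  x2 = (7 - (1)·1.6422) / (3) = 1.7859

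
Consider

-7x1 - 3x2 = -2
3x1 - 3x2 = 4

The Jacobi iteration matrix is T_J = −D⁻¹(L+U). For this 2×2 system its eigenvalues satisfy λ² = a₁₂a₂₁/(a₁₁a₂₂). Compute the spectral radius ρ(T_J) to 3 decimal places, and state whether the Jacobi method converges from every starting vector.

a₁₂a₂₁/(a₁₁a₂₂) = (-3)·(3) / ((-7)·(-3)) = -0.428571
ρ = √|-0.428571| = √0.428571 = 0.655
ρ < 1, so Jacobi converges

0.655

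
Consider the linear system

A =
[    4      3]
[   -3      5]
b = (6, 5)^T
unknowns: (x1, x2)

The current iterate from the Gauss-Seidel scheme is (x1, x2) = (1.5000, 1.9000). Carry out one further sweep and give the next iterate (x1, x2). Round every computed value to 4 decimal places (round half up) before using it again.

One sweep:
  x1 = (6 - (3)·1.9000) / (4) = 0.0750
  x2 = (5 - (-3)·0.0750) / (5) = 1.0450

(0.0750, 1.0450)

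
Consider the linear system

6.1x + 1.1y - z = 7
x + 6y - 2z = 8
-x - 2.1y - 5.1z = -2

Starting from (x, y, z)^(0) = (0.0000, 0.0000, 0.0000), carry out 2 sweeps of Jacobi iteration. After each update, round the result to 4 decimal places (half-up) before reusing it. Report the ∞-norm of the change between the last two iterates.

Iteration 1:
  x = (7 - (1.1)·0.0000 - (-1)·0.0000) / (6.1) = 1.1475
  y = (8 - (1)·0.0000 - (-2)·0.0000) / (6) = 1.3333
  z = (-2 - (-1)·0.0000 - (-2.1)·0.0000) / (-5.1) = 0.3922
Iteration 2:
  x = (7 - (1.1)·1.3333 - (-1)·0.3922) / (6.1) = 0.9714
  y = (8 - (1)·1.1475 - (-2)·0.3922) / (6) = 1.2728
  z = (-2 - (-1)·1.1475 - (-2.1)·1.3333) / (-5.1) = -0.3818
Change: (-0.1761, -0.0605, -0.7740) → max |·| = 0.7740

0.7740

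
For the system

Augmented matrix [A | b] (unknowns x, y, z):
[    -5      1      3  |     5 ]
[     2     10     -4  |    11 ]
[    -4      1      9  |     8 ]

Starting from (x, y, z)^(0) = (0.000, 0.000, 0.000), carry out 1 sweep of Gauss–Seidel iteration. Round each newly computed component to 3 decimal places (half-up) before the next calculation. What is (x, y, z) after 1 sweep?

Iteration 1:
  x = (5 - (1)·0.000 - (3)·0.000) / (-5) = -1.000
  y = (11 - (2)·-1.000 - (-4)·0.000) / (10) = 1.300
  z = (8 - (-4)·-1.000 - (1)·1.300) / (9) = 0.300

(-1.000, 1.300, 0.300)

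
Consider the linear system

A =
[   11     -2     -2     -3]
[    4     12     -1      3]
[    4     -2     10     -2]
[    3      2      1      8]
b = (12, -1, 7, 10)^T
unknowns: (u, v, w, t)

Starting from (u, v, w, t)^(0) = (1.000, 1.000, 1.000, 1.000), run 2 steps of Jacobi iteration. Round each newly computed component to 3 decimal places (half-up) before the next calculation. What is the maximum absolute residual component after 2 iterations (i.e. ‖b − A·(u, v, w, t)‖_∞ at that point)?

Iteration 1:
  u = (12 - (-2)·1.000 - (-2)·1.000 - (-3)·1.000) / (11) = 1.727
  v = (-1 - (4)·1.000 - (-1)·1.000 - (3)·1.000) / (12) = -0.583
  w = (7 - (4)·1.000 - (-2)·1.000 - (-2)·1.000) / (10) = 0.700
  t = (10 - (3)·1.000 - (2)·1.000 - (1)·1.000) / (8) = 0.500
Iteration 2:
  u = (12 - (-2)·-0.583 - (-2)·0.700 - (-3)·0.500) / (11) = 1.249
  v = (-1 - (4)·1.727 - (-1)·0.700 - (3)·0.500) / (12) = -0.726
  w = (7 - (4)·1.727 - (-2)·-0.583 - (-2)·0.500) / (10) = -0.007
  t = (10 - (3)·1.727 - (2)·-0.583 - (1)·0.700) / (8) = 0.661
Residual b − A·x = (-1.222, 0.726, 1.944, 2.424); ∞-norm = 2.424

2.424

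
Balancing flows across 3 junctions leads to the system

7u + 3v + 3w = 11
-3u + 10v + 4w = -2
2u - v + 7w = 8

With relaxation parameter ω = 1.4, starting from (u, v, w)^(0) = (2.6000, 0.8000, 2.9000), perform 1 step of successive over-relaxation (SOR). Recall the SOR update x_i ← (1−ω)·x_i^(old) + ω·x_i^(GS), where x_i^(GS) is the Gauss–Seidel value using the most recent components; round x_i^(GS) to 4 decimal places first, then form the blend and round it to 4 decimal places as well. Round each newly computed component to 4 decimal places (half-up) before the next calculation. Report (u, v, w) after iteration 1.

Iteration 1:
  u: GS value = (11 - (3)·0.8000 - (3)·2.9000) / (7) = -0.0143;  u ← (1−ω)·2.6000 + ω·-0.0143 = -1.0600
  v: GS value = (-2 - (-3)·-1.0600 - (4)·2.9000) / (10) = -1.6780;  v ← (1−ω)·0.8000 + ω·-1.6780 = -2.6692
  w: GS value = (8 - (2)·-1.0600 - (-1)·-2.6692) / (7) = 1.0644;  w ← (1−ω)·2.9000 + ω·1.0644 = 0.3302

(-1.0600, -2.6692, 0.3302)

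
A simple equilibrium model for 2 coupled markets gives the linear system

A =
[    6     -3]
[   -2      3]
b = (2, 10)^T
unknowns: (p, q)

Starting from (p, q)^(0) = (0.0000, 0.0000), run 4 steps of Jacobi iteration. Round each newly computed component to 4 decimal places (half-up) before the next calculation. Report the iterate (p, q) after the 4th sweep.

Iteration 1:
  p = (2 - (-3)·0.0000) / (6) = 0.3333
  q = (10 - (-2)·0.0000) / (3) = 3.3333
Iteration 2:
  p = (2 - (-3)·3.3333) / (6) = 2.0000
  q = (10 - (-2)·0.3333) / (3) = 3.5555
Iteration 3:
  p = (2 - (-3)·3.5555) / (6) = 2.1111
  q = (10 - (-2)·2.0000) / (3) = 4.6667
Iteration 4:
  p = (2 - (-3)·4.6667) / (6) = 2.6667
  q = (10 - (-2)·2.1111) / (3) = 4.7407

(2.6667, 4.7407)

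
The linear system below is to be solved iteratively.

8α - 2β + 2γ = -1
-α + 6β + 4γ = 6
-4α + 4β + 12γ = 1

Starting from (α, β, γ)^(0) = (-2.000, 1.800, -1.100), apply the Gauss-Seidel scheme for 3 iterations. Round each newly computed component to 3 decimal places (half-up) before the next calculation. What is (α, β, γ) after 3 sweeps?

(0.249, 1.180, -0.227)

Iteration 1:
  α = (-1 - (-2)·1.800 - (2)·-1.100) / (8) = 0.600
  β = (6 - (-1)·0.600 - (4)·-1.100) / (6) = 1.833
  γ = (1 - (-4)·0.600 - (4)·1.833) / (12) = -0.328
Iteration 2:
  α = (-1 - (-2)·1.833 - (2)·-0.328) / (8) = 0.415
  β = (6 - (-1)·0.415 - (4)·-0.328) / (6) = 1.288
  γ = (1 - (-4)·0.415 - (4)·1.288) / (12) = -0.208
Iteration 3:
  α = (-1 - (-2)·1.288 - (2)·-0.208) / (8) = 0.249
  β = (6 - (-1)·0.249 - (4)·-0.208) / (6) = 1.180
  γ = (1 - (-4)·0.249 - (4)·1.180) / (12) = -0.227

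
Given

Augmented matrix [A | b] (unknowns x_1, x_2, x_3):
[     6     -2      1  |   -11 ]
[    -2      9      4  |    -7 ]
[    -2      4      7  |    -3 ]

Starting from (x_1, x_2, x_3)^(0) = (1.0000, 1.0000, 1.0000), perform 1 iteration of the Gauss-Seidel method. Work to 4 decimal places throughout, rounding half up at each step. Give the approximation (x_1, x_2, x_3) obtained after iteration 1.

(-1.6667, -1.5926, 0.0053)

Iteration 1:
  x_1 = (-11 - (-2)·1.0000 - (1)·1.0000) / (6) = -1.6667
  x_2 = (-7 - (-2)·-1.6667 - (4)·1.0000) / (9) = -1.5926
  x_3 = (-3 - (-2)·-1.6667 - (4)·-1.5926) / (7) = 0.0053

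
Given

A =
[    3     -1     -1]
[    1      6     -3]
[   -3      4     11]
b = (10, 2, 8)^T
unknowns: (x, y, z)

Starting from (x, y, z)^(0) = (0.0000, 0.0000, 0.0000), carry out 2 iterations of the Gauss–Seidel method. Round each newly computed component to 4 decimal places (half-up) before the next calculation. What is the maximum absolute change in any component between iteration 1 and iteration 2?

Iteration 1:
  x = (10 - (-1)·0.0000 - (-1)·0.0000) / (3) = 3.3333
  y = (2 - (1)·3.3333 - (-3)·0.0000) / (6) = -0.2222
  z = (8 - (-3)·3.3333 - (4)·-0.2222) / (11) = 1.7172
Iteration 2:
  x = (10 - (-1)·-0.2222 - (-1)·1.7172) / (3) = 3.8317
  y = (2 - (1)·3.8317 - (-3)·1.7172) / (6) = 0.5533
  z = (8 - (-3)·3.8317 - (4)·0.5533) / (11) = 1.5711
Change: (0.4984, 0.7755, -0.1461) → max |·| = 0.7755

0.7755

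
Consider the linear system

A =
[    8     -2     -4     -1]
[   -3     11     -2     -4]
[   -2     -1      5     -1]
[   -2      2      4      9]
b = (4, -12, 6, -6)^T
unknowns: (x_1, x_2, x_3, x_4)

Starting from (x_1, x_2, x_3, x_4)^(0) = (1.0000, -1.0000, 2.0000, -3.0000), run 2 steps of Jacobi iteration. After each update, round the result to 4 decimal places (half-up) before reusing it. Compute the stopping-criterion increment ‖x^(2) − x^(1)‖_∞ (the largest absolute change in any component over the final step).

0.6268

Iteration 1:
  x_1 = (4 - (-2)·-1.0000 - (-4)·2.0000 - (-1)·-3.0000) / (8) = 0.8750
  x_2 = (-12 - (-3)·1.0000 - (-2)·2.0000 - (-4)·-3.0000) / (11) = -1.5455
  x_3 = (6 - (-2)·1.0000 - (-1)·-1.0000 - (-1)·-3.0000) / (5) = 0.8000
  x_4 = (-6 - (-2)·1.0000 - (2)·-1.0000 - (4)·2.0000) / (9) = -1.1111
Iteration 2:
  x_1 = (4 - (-2)·-1.5455 - (-4)·0.8000 - (-1)·-1.1111) / (8) = 0.3747
  x_2 = (-12 - (-3)·0.8750 - (-2)·0.8000 - (-4)·-1.1111) / (11) = -1.1109
  x_3 = (6 - (-2)·0.8750 - (-1)·-1.5455 - (-1)·-1.1111) / (5) = 1.0187
  x_4 = (-6 - (-2)·0.8750 - (2)·-1.5455 - (4)·0.8000) / (9) = -0.4843
Change: (-0.5003, 0.4346, 0.2187, 0.6268) → max |·| = 0.6268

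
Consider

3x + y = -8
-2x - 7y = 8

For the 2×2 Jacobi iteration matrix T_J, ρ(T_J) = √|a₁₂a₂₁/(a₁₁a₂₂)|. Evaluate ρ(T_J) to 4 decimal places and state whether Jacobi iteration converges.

0.3086

a₁₂a₂₁/(a₁₁a₂₂) = (1)·(-2) / ((3)·(-7)) = 0.095238
ρ = √|0.095238| = √0.095238 = 0.3086
ρ < 1, so Jacobi converges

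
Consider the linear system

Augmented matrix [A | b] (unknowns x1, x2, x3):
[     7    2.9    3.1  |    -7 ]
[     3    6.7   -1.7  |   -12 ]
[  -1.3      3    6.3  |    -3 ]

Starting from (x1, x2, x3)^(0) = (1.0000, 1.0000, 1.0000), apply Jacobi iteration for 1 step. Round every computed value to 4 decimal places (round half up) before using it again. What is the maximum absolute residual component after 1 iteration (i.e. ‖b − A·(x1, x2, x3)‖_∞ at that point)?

14.0691

Iteration 1:
  x1 = (-7 - (2.9)·1.0000 - (3.1)·1.0000) / (7) = -1.8571
  x2 = (-12 - (3)·1.0000 - (-1.7)·1.0000) / (6.7) = -1.9851
  x3 = (-3 - (-1.3)·1.0000 - (3)·1.0000) / (6.3) = -0.7460
Residual b − A·x = (14.0691, 5.6033, 5.2409); ∞-norm = 14.0691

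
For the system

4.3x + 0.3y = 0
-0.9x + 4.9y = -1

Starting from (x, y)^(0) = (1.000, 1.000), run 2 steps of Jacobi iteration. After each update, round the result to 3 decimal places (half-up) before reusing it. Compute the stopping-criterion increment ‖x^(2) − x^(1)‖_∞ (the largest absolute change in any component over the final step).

0.197

Iteration 1:
  x = (0 - (0.3)·1.000) / (4.3) = -0.070
  y = (-1 - (-0.9)·1.000) / (4.9) = -0.020
Iteration 2:
  x = (0 - (0.3)·-0.020) / (4.3) = 0.001
  y = (-1 - (-0.9)·-0.070) / (4.9) = -0.217
Change: (0.071, -0.197) → max |·| = 0.197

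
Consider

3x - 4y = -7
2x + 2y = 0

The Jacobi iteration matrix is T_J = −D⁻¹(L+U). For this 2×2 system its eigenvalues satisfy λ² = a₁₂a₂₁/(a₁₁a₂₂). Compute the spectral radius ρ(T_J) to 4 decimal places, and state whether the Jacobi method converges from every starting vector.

a₁₂a₂₁/(a₁₁a₂₂) = (-4)·(2) / ((3)·(2)) = -1.333333
ρ = √|-1.333333| = √1.333333 = 1.1547
ρ > 1, so Jacobi diverges

1.1547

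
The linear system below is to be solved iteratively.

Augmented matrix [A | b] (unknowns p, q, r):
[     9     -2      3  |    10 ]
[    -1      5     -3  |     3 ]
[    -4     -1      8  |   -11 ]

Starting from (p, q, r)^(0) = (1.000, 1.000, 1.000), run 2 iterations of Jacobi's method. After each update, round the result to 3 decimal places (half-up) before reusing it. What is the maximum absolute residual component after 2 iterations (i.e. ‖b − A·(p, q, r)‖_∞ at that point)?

Iteration 1:
  p = (10 - (-2)·1.000 - (3)·1.000) / (9) = 1.000
  q = (3 - (-1)·1.000 - (-3)·1.000) / (5) = 1.400
  r = (-11 - (-4)·1.000 - (-1)·1.000) / (8) = -0.750
Iteration 2:
  p = (10 - (-2)·1.400 - (3)·-0.750) / (9) = 1.672
  q = (3 - (-1)·1.000 - (-3)·-0.750) / (5) = 0.350
  r = (-11 - (-4)·1.000 - (-1)·1.400) / (8) = -0.700
Residual b − A·x = (-2.248, 0.822, 1.638); ∞-norm = 2.248

2.248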